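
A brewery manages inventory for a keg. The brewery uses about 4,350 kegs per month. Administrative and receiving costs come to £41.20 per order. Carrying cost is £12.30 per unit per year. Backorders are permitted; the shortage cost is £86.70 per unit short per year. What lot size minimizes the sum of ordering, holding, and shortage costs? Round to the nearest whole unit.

Q* ≈ 632 kegs

Annual demand D = 4,350 × 12 = 52,200.
With planned backorders, Q* = √(2DS/H) · √((H+B)/B).
√(2DS/H) = √(2 × 52,200 × 41.2 / 12.3) = 591.352.
√((H+B)/B) = √((12.3+86.7)/86.7) = 1.0686.
Q* ≈ 631.909.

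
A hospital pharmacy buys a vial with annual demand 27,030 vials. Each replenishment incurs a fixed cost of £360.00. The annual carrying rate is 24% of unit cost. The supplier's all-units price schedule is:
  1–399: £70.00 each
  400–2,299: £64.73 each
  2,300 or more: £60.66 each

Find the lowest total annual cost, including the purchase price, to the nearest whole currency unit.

TC* ≈ £1,660,613

Holding cost per unit per year at price C is H = 0.24·C.
Evaluate total cost at each tier's feasible EOQ or, if the EOQ is below the tier, at the tier's minimum quantity.
Tier 1 (£70.00): EOQ = 1076.3 exceeds tier's upper bound 399, so this tier is dominated.
EOQ at £64.73 = 1119.3 (feasible in tier 2): TC = 27,030×£64.73 + (27,030/1119.3)×360 + (1119.3/2)×0.24×£64.73 = £1,767,039.82.
EOQ at £60.66 = 1156.2 < 2300, so use break Q=2300: TC = 27,030×£60.66 + (27,030/2300.0)×360 + (2300.0/2)×0.24×£60.66 = £1,660,612.74.
Lowest total cost among the candidates is at Q = 2300.0.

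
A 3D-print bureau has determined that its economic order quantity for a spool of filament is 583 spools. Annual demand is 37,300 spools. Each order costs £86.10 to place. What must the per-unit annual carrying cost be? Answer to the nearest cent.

The basic EOQ model gives Q* = √(2DS/H); rearrange for the unknown.
From Q* = √(2DS/H): H = 2DS / Q*² = 2 × 37,300 × 86.1 / 583² = 18.8975.

H ≈ £18.90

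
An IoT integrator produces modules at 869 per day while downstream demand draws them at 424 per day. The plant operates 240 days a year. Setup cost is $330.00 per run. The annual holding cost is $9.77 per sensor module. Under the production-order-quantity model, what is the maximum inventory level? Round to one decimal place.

Annual demand D = 424 × 240 = 101,760.
Production build-up factor (1 − d/p) = 1 − 424/869 = 0.5121.
Q* = √(2DS / (H(1 − d/p))) = √(2 × 101,760 × 330 / (9.77 × 0.5121)).
= √(67,161,600 / 5.003) ≈ 3663.896.
Maximum inventory = Q*(1 − d/p) = 3663.896 × 0.5121 ≈ 1876.218.

I_max ≈ 1,876.2 modules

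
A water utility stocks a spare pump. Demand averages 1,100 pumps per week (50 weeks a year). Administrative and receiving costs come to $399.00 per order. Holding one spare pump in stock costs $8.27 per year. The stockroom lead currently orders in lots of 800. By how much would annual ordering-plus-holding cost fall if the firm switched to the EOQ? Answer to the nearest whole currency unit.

Annual demand D = 1,100 × 50 = 55,000.
EOQ = √(2DS/H) = √(2 × 55,000 × 399 / 8.27) ≈ 2303.72.
Cost at Q* = (D/Q*)S + (Q*/2)H = √(2DSH) ≈ $19,051.78.
Cost at Q = 800: (55,000/800)×399 + (800/2)×8.27 = $27,431.25 + $3,308.00 = $30,739.25.
Excess = $30,739.25 − $19,051.78 = $11,687.47.

Extra cost ≈ $11,687 per year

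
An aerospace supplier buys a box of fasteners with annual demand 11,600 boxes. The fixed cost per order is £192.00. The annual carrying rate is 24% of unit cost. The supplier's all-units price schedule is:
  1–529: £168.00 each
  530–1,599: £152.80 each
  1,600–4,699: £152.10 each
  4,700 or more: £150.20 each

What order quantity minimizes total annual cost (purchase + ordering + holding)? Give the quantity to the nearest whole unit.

Q* ≈ 530 boxes

Holding cost per unit per year at price C is H = 0.24·C.
For each price level, check whether its EOQ is feasible; otherwise the best quantity at that price is the breakpoint.
EOQ at £168.00 = 332.4 (feasible in tier 1): TC = 11,600×£168.00 + (11,600/332.4)×192 + (332.4/2)×0.24×£168.00 = £1,962,201.54.
EOQ at £152.80 = 348.5 < 530, so use break Q=530: TC = 11,600×£152.80 + (11,600/530.0)×192 + (530.0/2)×0.24×£152.80 = £1,786,400.34.
EOQ at £152.10 = 349.3 < 1600, so use break Q=1600: TC = 11,600×£152.10 + (11,600/1600.0)×192 + (1600.0/2)×0.24×£152.10 = £1,794,955.20.
EOQ at £150.20 = 351.5 < 4700, so use break Q=4700: TC = 11,600×£150.20 + (11,600/4700.0)×192 + (4700.0/2)×0.24×£150.20 = £1,827,506.67.
Lowest total cost is £1,786,400.34 at Q = 530.0.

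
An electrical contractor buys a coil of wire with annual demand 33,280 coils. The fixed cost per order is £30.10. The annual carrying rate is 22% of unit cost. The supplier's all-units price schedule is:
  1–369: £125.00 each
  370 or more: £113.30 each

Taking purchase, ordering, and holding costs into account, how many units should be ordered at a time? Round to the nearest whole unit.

Holding cost per unit per year at price C is H = 0.22·C.
For each price level, check whether its EOQ is feasible; otherwise the best quantity at that price is the breakpoint.
EOQ at £125.00 = 269.9 (feasible in tier 1): TC = 33,280×£125.00 + (33,280/269.9)×30.1 + (269.9/2)×0.22×£125.00 = £4,167,422.60.
EOQ at £113.30 = 283.5 < 370, so use break Q=370: TC = 33,280×£113.30 + (33,280/370.0)×30.1 + (370.0/2)×0.22×£113.30 = £3,777,942.68.
Lowest total cost is £3,777,942.68 at Q = 370.0.

Q* ≈ 370 coils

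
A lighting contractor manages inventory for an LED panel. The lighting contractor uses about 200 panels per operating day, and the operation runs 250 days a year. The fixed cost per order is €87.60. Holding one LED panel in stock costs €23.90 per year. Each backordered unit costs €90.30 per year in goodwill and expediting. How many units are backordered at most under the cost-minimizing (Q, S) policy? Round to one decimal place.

S* ≈ 142.5 panels

Annual demand D = 200 × 250 = 50,000.
With planned backorders, Q* = √(2DS/H) · √((H+B)/B).
√(2DS/H) = √(2 × 50,000 × 87.6 / 23.9) = 605.415.
√((H+B)/B) = √((23.9+90.3)/90.3) = 1.1246.
Q* ≈ 680.836.
S* = Q* · H/(H+B) = 680.836 × 23.9/114.2 ≈ 142.487.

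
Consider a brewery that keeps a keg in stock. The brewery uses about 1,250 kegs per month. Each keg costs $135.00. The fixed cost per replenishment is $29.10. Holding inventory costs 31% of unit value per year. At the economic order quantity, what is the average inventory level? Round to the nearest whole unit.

Annual demand D = 1,250 × 12 = 15,000.
Holding cost H = 0.31 × $135.00 = $41.8500 per unit per year.
Q* = √(2DS/H) = √(2 × 15,000 × 29.1 / 41.85) ≈ 144.43.
Average inventory = Q*/2 ≈ 144.43 / 2 = 72.215.

Average inventory ≈ 72 kegs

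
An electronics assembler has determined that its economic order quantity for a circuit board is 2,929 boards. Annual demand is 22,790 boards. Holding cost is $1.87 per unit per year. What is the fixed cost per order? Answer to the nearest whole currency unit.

The basic EOQ model gives Q* = √(2DS/H); rearrange for the unknown.
From Q* = √(2DS/H): S = Q*²H / (2D) = 2,929² × 1.87 / (2 × 22,790) = 351.9703.

S ≈ $352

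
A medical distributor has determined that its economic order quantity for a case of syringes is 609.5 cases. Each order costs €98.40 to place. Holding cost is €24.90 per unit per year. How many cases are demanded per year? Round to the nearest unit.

Invert the EOQ relation Q*² = 2DS/H.
From Q* = √(2DS/H): D = Q*²H / (2S) = 609.5² × 24.9 / (2 × 98.4) = 47002.577.

D ≈ 47,003 cases per year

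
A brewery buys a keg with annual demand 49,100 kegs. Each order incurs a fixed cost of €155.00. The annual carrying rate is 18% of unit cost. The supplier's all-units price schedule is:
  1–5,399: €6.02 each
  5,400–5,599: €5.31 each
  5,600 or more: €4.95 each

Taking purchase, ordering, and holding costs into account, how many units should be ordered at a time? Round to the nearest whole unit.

Q* ≈ 5,600 kegs

Holding cost per unit per year at price C is H = 0.18·C.
Evaluate total cost at each tier's feasible EOQ or, if the EOQ is below the tier, at the tier's minimum quantity.
EOQ at €6.02 = 3747.9 (feasible in tier 1): TC = 49,100×€6.02 + (49,100/3747.9)×155 + (3747.9/2)×0.18×€6.02 = €299,643.22.
EOQ at €5.31 = 3990.6 < 5400, so use break Q=5400: TC = 49,100×€5.31 + (49,100/5400.0)×155 + (5400.0/2)×0.18×€5.31 = €264,711.01.
EOQ at €4.95 = 4133.2 < 5600, so use break Q=5600: TC = 49,100×€4.95 + (49,100/5600.0)×155 + (5600.0/2)×0.18×€4.95 = €246,898.82.
Lowest total cost is €246,898.82 at Q = 5600.0.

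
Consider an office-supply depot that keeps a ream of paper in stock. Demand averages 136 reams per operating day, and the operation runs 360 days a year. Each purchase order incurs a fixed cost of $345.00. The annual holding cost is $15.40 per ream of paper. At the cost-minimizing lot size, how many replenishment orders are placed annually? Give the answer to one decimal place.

N ≈ 33.1 orders per year

Annual demand D = 136 × 360 = 48,960.
Q* = √(2DS/H) = √(2 × 48,960 × 345 / 15.4) ≈ 1481.10.
Orders per year = D / Q* = 48,960 / 1481.10 ≈ 33.056.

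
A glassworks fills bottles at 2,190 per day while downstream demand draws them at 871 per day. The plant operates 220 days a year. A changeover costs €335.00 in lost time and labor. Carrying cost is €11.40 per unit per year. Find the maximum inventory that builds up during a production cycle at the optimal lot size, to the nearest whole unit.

Annual demand D = 871 × 220 = 191,620.
Production build-up factor (1 − d/p) = 1 − 871/2,190 = 0.6023.
Q* = √(2DS / (H(1 − d/p))) = √(2 × 191,620 × 335 / (11.4 × 0.6023)).
= √(128,385,400 / 6.866) ≈ 4324.193.
Maximum inventory = Q*(1 − d/p) = 4324.193 × 0.6023 ≈ 2604.388.

I_max ≈ 2,604 bottles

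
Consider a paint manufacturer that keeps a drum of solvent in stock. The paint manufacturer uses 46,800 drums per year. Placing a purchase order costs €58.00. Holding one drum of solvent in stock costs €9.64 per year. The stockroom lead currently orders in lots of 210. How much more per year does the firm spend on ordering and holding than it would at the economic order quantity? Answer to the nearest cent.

Extra cost ≈ €6,703.72 per year

EOQ = √(2DS/H) = √(2 × 46,800 × 58 / 9.64) ≈ 750.44.
Cost at Q* = (D/Q*)S + (Q*/2)H = √(2DSH) ≈ €7,234.20.
Cost at Q = 210: (46,800/210)×58 + (210/2)×9.64 = €12,925.71 + €1,012.20 = €13,937.91.
Excess = €13,937.91 − €7,234.20 = €6,703.72.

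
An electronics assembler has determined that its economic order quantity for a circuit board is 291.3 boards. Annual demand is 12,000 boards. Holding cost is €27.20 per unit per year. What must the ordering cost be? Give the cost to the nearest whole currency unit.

The basic EOQ model gives Q* = √(2DS/H); rearrange for the unknown.
From Q* = √(2DS/H): S = Q*²H / (2D) = 291.3² × 27.2 / (2 × 12,000) = 96.1698.

S ≈ €96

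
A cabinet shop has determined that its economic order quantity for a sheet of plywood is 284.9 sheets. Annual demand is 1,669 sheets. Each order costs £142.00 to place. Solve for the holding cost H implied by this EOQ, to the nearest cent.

The basic EOQ model gives Q* = √(2DS/H); rearrange for the unknown.
From Q* = √(2DS/H): H = 2DS / Q*² = 2 × 1,669 × 142 / 284.9² = 5.8397.

H ≈ £5.84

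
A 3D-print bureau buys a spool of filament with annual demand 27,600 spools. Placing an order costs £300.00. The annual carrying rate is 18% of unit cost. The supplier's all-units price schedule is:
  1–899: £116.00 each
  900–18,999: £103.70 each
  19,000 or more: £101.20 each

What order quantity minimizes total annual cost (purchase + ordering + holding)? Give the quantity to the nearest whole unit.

Holding cost per unit per year at price C is H = 0.18·C.
For each price level, check whether its EOQ is feasible; otherwise the best quantity at that price is the breakpoint.
EOQ at £116.00 = 890.6 (feasible in tier 1): TC = 27,600×£116.00 + (27,600/890.6)×300 + (890.6/2)×0.18×£116.00 = £3,220,194.97.
EOQ at £103.70 = 941.9 (feasible in tier 2): TC = 27,600×£103.70 + (27,600/941.9)×300 + (941.9/2)×0.18×£103.70 = £2,879,701.49.
EOQ at £101.20 = 953.5 < 19000, so use break Q=19000: TC = 27,600×£101.20 + (27,600/19000.0)×300 + (19000.0/2)×0.18×£101.20 = £2,966,607.79.
Lowest total cost is £2,879,701.49 at Q = 941.9.

Q* ≈ 942 spools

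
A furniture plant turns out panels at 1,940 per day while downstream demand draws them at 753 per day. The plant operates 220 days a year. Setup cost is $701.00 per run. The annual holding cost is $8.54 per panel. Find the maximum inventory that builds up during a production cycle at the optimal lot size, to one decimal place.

I_max ≈ 4,079.2 panels

Annual demand D = 753 × 220 = 165,660.
Production build-up factor (1 − d/p) = 1 − 753/1,940 = 0.6119.
Q* = √(2DS / (H(1 − d/p))) = √(2 × 165,660 × 701 / (8.54 × 0.6119)).
= √(232,255,320 / 5.2252) ≈ 6666.984.
Maximum inventory = Q*(1 − d/p) = 6666.984 × 0.6119 ≈ 4079.232.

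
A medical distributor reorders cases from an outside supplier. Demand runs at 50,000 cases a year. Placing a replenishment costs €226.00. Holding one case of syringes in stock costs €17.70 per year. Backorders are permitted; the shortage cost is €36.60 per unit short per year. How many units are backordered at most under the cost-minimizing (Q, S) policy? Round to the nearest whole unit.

With planned backorders, Q* = √(2DS/H) · √((H+B)/B).
√(2DS/H) = √(2 × 50,000 × 226 / 17.7) = 1129.972.
√((H+B)/B) = √((17.7+36.6)/36.6) = 1.2180.
Q* ≈ 1376.344.
S* = Q* · H/(H+B) = 1376.344 × 17.7/54.3 ≈ 448.642.

S* ≈ 449 cases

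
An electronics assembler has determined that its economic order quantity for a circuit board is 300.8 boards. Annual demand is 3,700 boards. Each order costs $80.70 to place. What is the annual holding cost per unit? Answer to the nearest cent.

H ≈ $6.60

The basic EOQ model gives Q* = √(2DS/H); rearrange for the unknown.
From Q* = √(2DS/H): H = 2DS / Q*² = 2 × 3,700 × 80.7 / 300.8² = 6.6001.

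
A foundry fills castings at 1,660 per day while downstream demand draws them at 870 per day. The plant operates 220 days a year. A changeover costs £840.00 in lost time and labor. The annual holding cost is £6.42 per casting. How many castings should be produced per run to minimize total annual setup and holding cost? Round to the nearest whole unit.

Q* ≈ 10,259 castings

Annual demand D = 870 × 220 = 191,400.
Production build-up factor (1 − d/p) = 1 − 870/1,660 = 0.4759.
Q* = √(2DS / (H(1 − d/p))) = √(2 × 191,400 × 840 / (6.42 × 0.4759)).
= √(321,552,000 / 3.0553) ≈ 10258.848.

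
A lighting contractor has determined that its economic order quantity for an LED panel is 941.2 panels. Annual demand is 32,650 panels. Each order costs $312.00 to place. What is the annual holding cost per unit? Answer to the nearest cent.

H ≈ $23.00

Squaring Q* = √(2DS/H) gives Q*² = 2DS/H.
From Q* = √(2DS/H): H = 2DS / Q*² = 2 × 32,650 × 312 / 941.2² = 22.9987.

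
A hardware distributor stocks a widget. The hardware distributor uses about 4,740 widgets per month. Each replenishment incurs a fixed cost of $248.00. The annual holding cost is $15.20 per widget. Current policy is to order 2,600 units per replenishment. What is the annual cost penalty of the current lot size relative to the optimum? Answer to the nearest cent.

Annual demand D = 4,740 × 12 = 56,880.
EOQ = √(2DS/H) = √(2 × 56,880 × 248 / 15.2) ≈ 1362.38.
Cost at Q* = (D/Q*)S + (Q*/2)H = √(2DSH) ≈ $20,708.20.
Cost at Q = 2,600: (56,880/2,600)×248 + (2,600/2)×15.2 = $5,425.48 + $19,760.00 = $25,185.48.
Excess = $25,185.48 − $20,708.20 = $4,477.27.

Extra cost ≈ $4,477.27 per year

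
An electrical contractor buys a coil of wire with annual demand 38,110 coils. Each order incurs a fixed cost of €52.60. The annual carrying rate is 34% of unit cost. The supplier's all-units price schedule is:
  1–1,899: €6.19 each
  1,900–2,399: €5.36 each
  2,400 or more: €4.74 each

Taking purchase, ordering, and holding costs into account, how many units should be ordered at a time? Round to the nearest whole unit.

Q* ≈ 2,400 coils

Holding cost per unit per year at price C is H = 0.34·C.
Candidates are each tier's EOQ (if it falls in that tier) and each price-break quantity.
EOQ at €6.19 = 1380.2 (feasible in tier 1): TC = 38,110×€6.19 + (38,110/1380.2)×52.6 + (1380.2/2)×0.34×€6.19 = €238,805.67.
EOQ at €5.36 = 1483.2 < 1900, so use break Q=1900: TC = 38,110×€5.36 + (38,110/1900.0)×52.6 + (1900.0/2)×0.34×€5.36 = €207,055.93.
EOQ at €4.74 = 1577.2 < 2400, so use break Q=2400: TC = 38,110×€4.74 + (38,110/2400.0)×52.6 + (2400.0/2)×0.34×€4.74 = €183,410.56.
Lowest total cost is €183,410.56 at Q = 2400.0.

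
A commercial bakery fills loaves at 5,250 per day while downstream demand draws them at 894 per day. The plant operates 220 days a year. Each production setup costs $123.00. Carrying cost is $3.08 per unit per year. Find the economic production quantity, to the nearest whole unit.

Annual demand D = 894 × 220 = 196,680.
Production build-up factor (1 − d/p) = 1 − 894/5,250 = 0.8297.
Q* = √(2DS / (H(1 − d/p))) = √(2 × 196,680 × 123 / (3.08 × 0.8297)).
= √(48,383,280 / 2.5555) ≈ 4351.190.

Q* ≈ 4,351 loaves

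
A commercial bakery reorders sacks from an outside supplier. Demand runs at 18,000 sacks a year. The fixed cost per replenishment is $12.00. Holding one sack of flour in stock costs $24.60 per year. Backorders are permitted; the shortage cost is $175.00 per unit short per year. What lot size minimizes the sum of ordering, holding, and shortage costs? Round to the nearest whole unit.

With planned backorders, Q* = √(2DS/H) · √((H+B)/B).
√(2DS/H) = √(2 × 18,000 × 12 / 24.6) = 132.518.
√((H+B)/B) = √((24.6+175)/175) = 1.0680.
Q* ≈ 141.526.

Q* ≈ 142 sacks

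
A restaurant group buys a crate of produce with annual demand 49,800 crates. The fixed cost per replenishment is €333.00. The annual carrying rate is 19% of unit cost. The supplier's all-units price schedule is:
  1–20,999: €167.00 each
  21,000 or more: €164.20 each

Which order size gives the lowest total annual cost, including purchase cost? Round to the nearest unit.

Holding cost per unit per year at price C is H = 0.19·C.
For each price level, check whether its EOQ is feasible; otherwise the best quantity at that price is the breakpoint.
EOQ at €167.00 = 1022.4 (feasible in tier 1): TC = 49,800×€167.00 + (49,800/1022.4)×333 + (1022.4/2)×0.19×€167.00 = €8,349,040.45.
EOQ at €164.20 = 1031.1 < 21000, so use break Q=21000: TC = 49,800×€164.20 + (49,800/21000.0)×333 + (21000.0/2)×0.19×€164.20 = €8,505,528.69.
Lowest total cost is €8,349,040.45 at Q = 1022.4.

Q* ≈ 1,022 crates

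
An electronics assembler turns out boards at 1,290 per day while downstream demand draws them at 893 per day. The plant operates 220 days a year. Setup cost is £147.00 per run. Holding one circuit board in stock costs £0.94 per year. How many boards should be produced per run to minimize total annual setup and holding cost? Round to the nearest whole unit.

Annual demand D = 893 × 220 = 196,460.
Production build-up factor (1 − d/p) = 1 − 893/1,290 = 0.3078.
Q* = √(2DS / (H(1 − d/p))) = √(2 × 196,460 × 147 / (0.94 × 0.3078)).
= √(57,759,240 / 0.2893) ≈ 14130.138.

Q* ≈ 14,130 boards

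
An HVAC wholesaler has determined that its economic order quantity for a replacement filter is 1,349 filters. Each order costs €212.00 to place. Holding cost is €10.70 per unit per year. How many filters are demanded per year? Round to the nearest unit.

Invert the EOQ relation Q*² = 2DS/H.
From Q* = √(2DS/H): D = Q*²H / (2S) = 1,349² × 10.7 / (2 × 212) = 45924.223.

D ≈ 45,924 filters per year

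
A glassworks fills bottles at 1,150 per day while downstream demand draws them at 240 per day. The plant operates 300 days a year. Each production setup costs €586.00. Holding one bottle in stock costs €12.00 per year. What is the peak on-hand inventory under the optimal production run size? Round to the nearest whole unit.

Annual demand D = 240 × 300 = 72,000.
Production build-up factor (1 − d/p) = 1 − 240/1,150 = 0.7913.
Q* = √(2DS / (H(1 − d/p))) = √(2 × 72,000 × 586 / (12 × 0.7913)).
= √(84,384,000 / 9.4957) ≈ 2981.039.
Maximum inventory = Q*(1 − d/p) = 2981.039 × 0.7913 ≈ 2358.909.

I_max ≈ 2,359 bottles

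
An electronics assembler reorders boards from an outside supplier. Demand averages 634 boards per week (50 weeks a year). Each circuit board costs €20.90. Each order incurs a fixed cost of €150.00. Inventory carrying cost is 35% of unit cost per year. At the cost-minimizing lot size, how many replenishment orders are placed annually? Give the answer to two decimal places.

N ≈ 27.80 orders per year

Annual demand D = 634 × 50 = 31,700.
Holding cost H = 0.35 × €20.90 = €7.3150 per unit per year.
EOQ = √(2DS/H) = √(2 × 31,700 × 150 / 7.315) ≈ 1140.21.
Orders per year = D / Q* = 31,700 / 1140.21 ≈ 27.802.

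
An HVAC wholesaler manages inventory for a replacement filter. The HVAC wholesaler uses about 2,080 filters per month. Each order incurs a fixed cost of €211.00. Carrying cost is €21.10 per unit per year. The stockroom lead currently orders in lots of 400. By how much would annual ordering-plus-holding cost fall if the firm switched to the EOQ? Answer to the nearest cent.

Annual demand D = 2,080 × 12 = 24,960.
EOQ = √(2DS/H) = √(2 × 24,960 × 211 / 21.1) ≈ 706.54.
Cost at Q* = (D/Q*)S + (Q*/2)H = √(2DSH) ≈ €14,908.01.
Cost at Q = 400: (24,960/400)×211 + (400/2)×21.1 = €13,166.40 + €4,220.00 = €17,386.40.
Excess = €17,386.40 − €14,908.01 = €2,478.39.

Extra cost ≈ €2,478.39 per year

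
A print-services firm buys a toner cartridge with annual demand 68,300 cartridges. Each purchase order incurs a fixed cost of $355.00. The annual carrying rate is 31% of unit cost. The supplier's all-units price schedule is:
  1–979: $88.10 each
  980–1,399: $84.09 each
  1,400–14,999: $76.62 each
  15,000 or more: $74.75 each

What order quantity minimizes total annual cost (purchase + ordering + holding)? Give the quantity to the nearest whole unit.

Holding cost per unit per year at price C is H = 0.31·C.
For each price level, check whether its EOQ is feasible; otherwise the best quantity at that price is the breakpoint.
Tier 1 ($88.10): EOQ = 1332.5 exceeds tier's upper bound 979, so this tier is dominated.
EOQ at $84.09 = 1363.9 (feasible in tier 2): TC = 68,300×$84.09 + (68,300/1363.9)×355 + (1363.9/2)×0.31×$84.09 = $5,778,901.33.
EOQ at $76.62 = 1428.9 (feasible in tier 3): TC = 68,300×$76.62 + (68,300/1428.9)×355 + (1428.9/2)×0.31×$76.62 = $5,267,084.41.
EOQ at $74.75 = 1446.6 < 15000, so use break Q=15000: TC = 68,300×$74.75 + (68,300/15000.0)×355 + (15000.0/2)×0.31×$74.75 = $5,280,835.18.
Lowest total cost is $5,267,084.41 at Q = 1428.9.

Q* ≈ 1,429 cartridges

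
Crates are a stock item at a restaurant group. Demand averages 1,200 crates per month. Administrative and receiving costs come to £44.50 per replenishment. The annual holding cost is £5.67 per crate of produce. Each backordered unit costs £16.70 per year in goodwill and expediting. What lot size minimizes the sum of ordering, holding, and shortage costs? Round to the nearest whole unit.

Q* ≈ 550 crates

Annual demand D = 1,200 × 12 = 14,400.
With planned backorders, Q* = √(2DS/H) · √((H+B)/B).
√(2DS/H) = √(2 × 14,400 × 44.5 / 5.67) = 475.428.
√((H+B)/B) = √((5.67+16.7)/16.7) = 1.1574.
Q* ≈ 550.249.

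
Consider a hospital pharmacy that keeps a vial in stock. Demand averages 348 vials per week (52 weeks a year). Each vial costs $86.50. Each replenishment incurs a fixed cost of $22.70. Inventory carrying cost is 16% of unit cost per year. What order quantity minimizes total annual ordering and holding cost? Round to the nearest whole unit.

Q* ≈ 244 vials

Annual demand D = 348 × 52 = 18,096.
Holding cost H = 0.16 × $86.50 = $13.8400 per unit per year.
EOQ = √(2DS / H) = √(2 × 18,096 × 22.7 / 13.84).
= √(821,558.4 / 13.84) = √59,361.1561 ≈ 243.641.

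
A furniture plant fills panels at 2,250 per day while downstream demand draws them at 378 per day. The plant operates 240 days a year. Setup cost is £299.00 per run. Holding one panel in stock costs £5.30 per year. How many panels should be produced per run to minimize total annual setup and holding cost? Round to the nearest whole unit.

Q* ≈ 3,508 panels

Annual demand D = 378 × 240 = 90,720.
Production build-up factor (1 − d/p) = 1 − 378/2,250 = 0.8320.
Q* = √(2DS / (H(1 − d/p))) = √(2 × 90,720 × 299 / (5.3 × 0.8320)).
= √(54,250,560 / 4.4096) ≈ 3507.539.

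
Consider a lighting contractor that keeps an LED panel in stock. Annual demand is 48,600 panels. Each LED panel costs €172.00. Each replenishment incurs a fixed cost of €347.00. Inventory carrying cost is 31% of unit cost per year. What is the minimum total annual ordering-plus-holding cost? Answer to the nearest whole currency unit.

Holding cost H = 0.31 × €172.00 = €53.3200 per unit per year.
EOQ = √(2DS/H) = √(2 × 48,600 × 347 / 53.32) ≈ 795.34.
At Q*, ordering cost (D/Q*)S equals holding cost (Q*/2)H, each = √(DSH/2).
Minimum total = √(2DSH) = √(2 × 48,600 × 347 × 53.32) ≈ 42407.526.

TC* ≈ €42,408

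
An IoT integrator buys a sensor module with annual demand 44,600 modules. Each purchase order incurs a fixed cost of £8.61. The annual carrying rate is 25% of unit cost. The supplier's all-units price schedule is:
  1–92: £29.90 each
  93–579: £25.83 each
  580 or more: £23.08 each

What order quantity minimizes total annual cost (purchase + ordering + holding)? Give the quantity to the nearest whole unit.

Holding cost per unit per year at price C is H = 0.25·C.
Candidates are each tier's EOQ (if it falls in that tier) and each price-break quantity.
Tier 1 (£29.90): EOQ = 320.5 exceeds tier's upper bound 92, so this tier is dominated.
EOQ at £25.83 = 344.9 (feasible in tier 2): TC = 44,600×£25.83 + (44,600/344.9)×8.61 + (344.9/2)×0.25×£25.83 = £1,154,244.98.
EOQ at £23.08 = 364.8 < 580, so use break Q=580: TC = 44,600×£23.08 + (44,600/580.0)×8.61 + (580.0/2)×0.25×£23.08 = £1,031,703.38.
Lowest total cost is £1,031,703.38 at Q = 580.0.

Q* ≈ 580 modules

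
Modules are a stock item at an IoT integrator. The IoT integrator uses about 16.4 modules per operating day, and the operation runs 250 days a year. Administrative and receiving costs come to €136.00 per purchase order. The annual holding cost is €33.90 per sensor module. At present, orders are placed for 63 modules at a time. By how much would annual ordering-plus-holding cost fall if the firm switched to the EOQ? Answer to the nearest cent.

Extra cost ≈ €3,770.04 per year

Annual demand D = 16.4 × 250 = 4,100.
EOQ = √(2DS/H) = √(2 × 4,100 × 136 / 33.9) ≈ 181.37.
Cost at Q* = (D/Q*)S + (Q*/2)H = √(2DSH) ≈ €6,148.60.
Cost at Q = 63: (4,100/63)×136 + (63/2)×33.9 = €8,850.79 + €1,067.85 = €9,918.64.
Excess = €9,918.64 − €6,148.60 = €3,770.04.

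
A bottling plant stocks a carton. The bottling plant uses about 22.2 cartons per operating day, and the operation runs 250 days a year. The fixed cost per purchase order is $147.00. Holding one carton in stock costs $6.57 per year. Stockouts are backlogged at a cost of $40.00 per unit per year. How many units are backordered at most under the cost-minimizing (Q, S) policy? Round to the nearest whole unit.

Annual demand D = 22.2 × 250 = 5,550.
With planned backorders, Q* = √(2DS/H) · √((H+B)/B).
√(2DS/H) = √(2 × 5,550 × 147 / 6.57) = 498.353.
√((H+B)/B) = √((6.57+40)/40) = 1.0790.
Q* ≈ 537.725.
S* = Q* · H/(H+B) = 537.725 × 6.57/46.57 ≈ 75.861.

S* ≈ 76 cartons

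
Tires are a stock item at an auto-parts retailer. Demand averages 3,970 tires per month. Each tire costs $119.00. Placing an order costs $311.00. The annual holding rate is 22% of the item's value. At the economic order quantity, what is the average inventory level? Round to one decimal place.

Average inventory ≈ 531.9 tires

Annual demand D = 3,970 × 12 = 47,640.
Holding cost H = 0.22 × $119.00 = $26.1800 per unit per year.
Q* = √(2DS/H) = √(2 × 47,640 × 311 / 26.18) ≈ 1063.89.
Average inventory = Q*/2 ≈ 1063.89 / 2 = 531.944.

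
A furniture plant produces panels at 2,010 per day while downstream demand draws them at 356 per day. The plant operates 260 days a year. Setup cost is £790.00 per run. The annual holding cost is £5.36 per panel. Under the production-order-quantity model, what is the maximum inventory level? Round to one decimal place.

I_max ≈ 4,738.4 panels

Annual demand D = 356 × 260 = 92,560.
Production build-up factor (1 − d/p) = 1 − 356/2,010 = 0.8229.
Q* = √(2DS / (H(1 − d/p))) = √(2 × 92,560 × 790 / (5.36 × 0.8229)).
= √(146,244,800 / 4.4107) ≈ 5758.218.
Maximum inventory = Q*(1 − d/p) = 5758.218 × 0.8229 ≈ 4738.354.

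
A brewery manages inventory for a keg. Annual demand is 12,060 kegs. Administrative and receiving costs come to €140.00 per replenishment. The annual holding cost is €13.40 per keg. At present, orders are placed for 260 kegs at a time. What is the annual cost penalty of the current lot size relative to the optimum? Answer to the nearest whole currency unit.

EOQ = √(2DS/H) = √(2 × 12,060 × 140 / 13.4) ≈ 502.00.
Cost at Q* = (D/Q*)S + (Q*/2)H = √(2DSH) ≈ €6,726.75.
Cost at Q = 260: (12,060/260)×140 + (260/2)×13.4 = €6,493.85 + €1,742.00 = €8,235.85.
Excess = €8,235.85 − €6,726.75 = €1,509.10.

Extra cost ≈ €1,509 per year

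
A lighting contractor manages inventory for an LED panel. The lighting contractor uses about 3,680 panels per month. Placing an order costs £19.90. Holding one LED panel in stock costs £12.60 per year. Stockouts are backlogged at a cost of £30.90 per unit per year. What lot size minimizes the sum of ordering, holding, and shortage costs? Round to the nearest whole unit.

Annual demand D = 3,680 × 12 = 44,160.
With planned backorders, Q* = √(2DS/H) · √((H+B)/B).
√(2DS/H) = √(2 × 44,160 × 19.9 / 12.6) = 373.483.
√((H+B)/B) = √((12.6+30.9)/30.9) = 1.1865.
Q* ≈ 443.135.

Q* ≈ 443 panels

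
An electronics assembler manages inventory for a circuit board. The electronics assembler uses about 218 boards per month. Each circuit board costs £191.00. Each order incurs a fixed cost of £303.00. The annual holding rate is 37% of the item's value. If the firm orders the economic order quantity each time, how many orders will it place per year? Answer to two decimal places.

N ≈ 17.47 orders per year

Annual demand D = 218 × 12 = 2,616.
Holding cost H = 0.37 × £191.00 = £70.6700 per unit per year.
Q* = √(2DS/H) = √(2 × 2,616 × 303 / 70.67) ≈ 149.77.
Orders per year = D / Q* = 2,616 / 149.77 ≈ 17.466.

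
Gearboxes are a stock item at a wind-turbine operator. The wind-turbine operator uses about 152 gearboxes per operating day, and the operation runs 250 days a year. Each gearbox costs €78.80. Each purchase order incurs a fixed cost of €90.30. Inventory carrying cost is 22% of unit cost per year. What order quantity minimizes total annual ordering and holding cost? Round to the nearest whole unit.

Annual demand D = 152 × 250 = 38,000.
Holding cost H = 0.22 × €78.80 = €17.3360 per unit per year.
EOQ = √(2DS / H) = √(2 × 38,000 × 90.3 / 17.336).
= √(6,862,800 / 17.336) = √395,869.8662 ≈ 629.182.

Q* ≈ 629 gearboxes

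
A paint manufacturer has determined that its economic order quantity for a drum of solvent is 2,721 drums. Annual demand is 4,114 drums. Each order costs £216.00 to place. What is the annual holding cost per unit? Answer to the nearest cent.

H ≈ £0.24

Squaring Q* = √(2DS/H) gives Q*² = 2DS/H.
From Q* = √(2DS/H): H = 2DS / Q*² = 2 × 4,114 × 216 / 2,721² = 0.2400.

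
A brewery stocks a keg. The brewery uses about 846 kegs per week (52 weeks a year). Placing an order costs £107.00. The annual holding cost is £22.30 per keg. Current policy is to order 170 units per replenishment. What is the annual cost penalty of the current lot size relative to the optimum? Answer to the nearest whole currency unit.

Extra cost ≈ £15,095 per year

Annual demand D = 846 × 52 = 43,992.
EOQ = √(2DS/H) = √(2 × 43,992 × 107 / 22.3) ≈ 649.74.
Cost at Q* = (D/Q*)S + (Q*/2)H = √(2DSH) ≈ £14,489.26.
Cost at Q = 170: (43,992/170)×107 + (170/2)×22.3 = £27,689.08 + £1,895.50 = £29,584.58.
Excess = £29,584.58 − £14,489.26 = £15,095.32.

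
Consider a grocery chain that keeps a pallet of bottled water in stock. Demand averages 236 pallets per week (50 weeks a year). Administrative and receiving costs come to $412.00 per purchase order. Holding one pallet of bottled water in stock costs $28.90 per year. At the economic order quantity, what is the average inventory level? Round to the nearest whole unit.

Annual demand D = 236 × 50 = 11,800.
Q* = √(2DS/H) = √(2 × 11,800 × 412 / 28.9) ≈ 580.04.
Average inventory = Q*/2 ≈ 580.04 / 2 = 290.018.

Average inventory ≈ 290 pallets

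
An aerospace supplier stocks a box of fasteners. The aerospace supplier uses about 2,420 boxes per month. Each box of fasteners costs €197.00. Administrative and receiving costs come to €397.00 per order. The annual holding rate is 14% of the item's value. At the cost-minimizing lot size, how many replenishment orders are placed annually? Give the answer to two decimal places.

N ≈ 31.76 orders per year

Annual demand D = 2,420 × 12 = 29,040.
Holding cost H = 0.14 × €197.00 = €27.5800 per unit per year.
The optimal lot size = √(2DS/H) = √(2 × 29,040 × 397 / 27.58) ≈ 914.35.
Orders per year = D / Q* = 29,040 / 914.35 ≈ 31.760.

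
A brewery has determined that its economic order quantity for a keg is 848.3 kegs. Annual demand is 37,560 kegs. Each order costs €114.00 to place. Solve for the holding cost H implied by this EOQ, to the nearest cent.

Invert the EOQ relation Q*² = 2DS/H.
From Q* = √(2DS/H): H = 2DS / Q*² = 2 × 37,560 × 114 / 848.3² = 11.9004.

H ≈ €11.90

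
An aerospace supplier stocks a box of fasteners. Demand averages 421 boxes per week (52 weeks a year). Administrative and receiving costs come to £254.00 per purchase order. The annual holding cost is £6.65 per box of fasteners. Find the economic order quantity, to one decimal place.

Q* ≈ 1,293.2 boxes

Annual demand D = 421 × 52 = 21,892.
EOQ = √(2DS / H) = √(2 × 21,892 × 254 / 6.65).
= √(11,121,136 / 6.65) = √1,672,351.2782 ≈ 1293.194.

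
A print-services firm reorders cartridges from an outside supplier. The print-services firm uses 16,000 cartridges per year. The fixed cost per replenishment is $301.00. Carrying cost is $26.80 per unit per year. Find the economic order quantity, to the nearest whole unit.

EOQ = √(2DS / H) = √(2 × 16,000 × 301 / 26.8).
= √(9,632,000 / 26.8) = √359,402.9851 ≈ 599.502.

Q* ≈ 600 cartridges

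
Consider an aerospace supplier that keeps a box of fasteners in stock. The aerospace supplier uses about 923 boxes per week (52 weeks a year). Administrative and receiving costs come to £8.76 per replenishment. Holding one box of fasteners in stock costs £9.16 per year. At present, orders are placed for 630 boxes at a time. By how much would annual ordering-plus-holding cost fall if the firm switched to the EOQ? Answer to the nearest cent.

Extra cost ≈ £777.43 per year

Annual demand D = 923 × 52 = 47,996.
EOQ = √(2DS/H) = √(2 × 47,996 × 8.76 / 9.16) ≈ 302.99.
Cost at Q* = (D/Q*)S + (Q*/2)H = √(2DSH) ≈ £2,775.35.
Cost at Q = 630: (47,996/630)×8.76 + (630/2)×9.16 = £667.37 + £2,885.40 = £3,552.77.
Excess = £3,552.77 − £2,775.35 = £777.43.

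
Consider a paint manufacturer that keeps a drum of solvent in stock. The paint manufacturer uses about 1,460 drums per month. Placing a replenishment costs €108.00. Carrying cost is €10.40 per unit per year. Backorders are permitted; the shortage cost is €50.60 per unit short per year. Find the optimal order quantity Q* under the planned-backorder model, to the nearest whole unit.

Q* ≈ 662 drums

Annual demand D = 1,460 × 12 = 17,520.
With planned backorders, Q* = √(2DS/H) · √((H+B)/B).
√(2DS/H) = √(2 × 17,520 × 108 / 10.4) = 603.222.
√((H+B)/B) = √((10.4+50.6)/50.6) = 1.0980.
Q* ≈ 662.319.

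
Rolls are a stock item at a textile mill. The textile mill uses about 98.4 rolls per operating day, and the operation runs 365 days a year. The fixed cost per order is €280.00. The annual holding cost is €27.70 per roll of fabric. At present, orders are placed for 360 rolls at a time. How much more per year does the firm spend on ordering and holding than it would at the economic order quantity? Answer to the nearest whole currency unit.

Extra cost ≈ €9,317 per year

Annual demand D = 98.4 × 365 = 35,916.
EOQ = √(2DS/H) = √(2 × 35,916 × 280 / 27.7) ≈ 852.11.
Cost at Q* = (D/Q*)S + (Q*/2)H = √(2DSH) ≈ €23,603.58.
Cost at Q = 360: (35,916/360)×280 + (360/2)×27.7 = €27,934.67 + €4,986.00 = €32,920.67.
Excess = €32,920.67 − €23,603.58 = €9,317.09.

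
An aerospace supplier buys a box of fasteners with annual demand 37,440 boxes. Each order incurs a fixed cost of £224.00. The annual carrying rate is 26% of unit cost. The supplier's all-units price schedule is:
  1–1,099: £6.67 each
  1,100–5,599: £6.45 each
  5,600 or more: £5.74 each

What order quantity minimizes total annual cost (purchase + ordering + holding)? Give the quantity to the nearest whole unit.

Q* ≈ 5,600 boxes

Holding cost per unit per year at price C is H = 0.26·C.
Evaluate total cost at each tier's feasible EOQ or, if the EOQ is below the tier, at the tier's minimum quantity.
Tier 1 (£6.67): EOQ = 3110.0 exceeds tier's upper bound 1099, so this tier is dominated.
EOQ at £6.45 = 3162.6 (feasible in tier 2): TC = 37,440×£6.45 + (37,440/3162.6)×224 + (3162.6/2)×0.26×£6.45 = £246,791.63.
EOQ at £5.74 = 3352.5 < 5600, so use break Q=5600: TC = 37,440×£5.74 + (37,440/5600.0)×224 + (5600.0/2)×0.26×£5.74 = £220,581.92.
Lowest total cost is £220,581.92 at Q = 5600.0.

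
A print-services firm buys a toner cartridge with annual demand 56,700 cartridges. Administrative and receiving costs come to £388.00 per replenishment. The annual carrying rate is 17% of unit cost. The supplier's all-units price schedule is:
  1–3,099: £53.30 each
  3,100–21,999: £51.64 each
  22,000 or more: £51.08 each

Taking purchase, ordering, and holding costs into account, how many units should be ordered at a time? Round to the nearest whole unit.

Q* ≈ 3,100 cartridges

Holding cost per unit per year at price C is H = 0.17·C.
Candidates are each tier's EOQ (if it falls in that tier) and each price-break quantity.
EOQ at £53.30 = 2203.6 (feasible in tier 1): TC = 56,700×£53.30 + (56,700/2203.6)×388 + (2203.6/2)×0.17×£53.30 = £3,042,076.89.
EOQ at £51.64 = 2238.7 < 3100, so use break Q=3100: TC = 56,700×£51.64 + (56,700/3100.0)×388 + (3100.0/2)×0.17×£51.64 = £2,948,691.79.
EOQ at £51.08 = 2251.0 < 22000, so use break Q=22000: TC = 56,700×£51.08 + (56,700/22000.0)×388 + (22000.0/2)×0.17×£51.08 = £2,992,755.58.
Lowest total cost is £2,948,691.79 at Q = 3100.0.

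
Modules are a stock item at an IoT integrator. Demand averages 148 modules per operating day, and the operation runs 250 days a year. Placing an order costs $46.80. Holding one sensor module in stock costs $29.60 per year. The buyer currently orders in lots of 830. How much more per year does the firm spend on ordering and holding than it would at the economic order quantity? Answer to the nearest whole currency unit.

Extra cost ≈ $4,246 per year

Annual demand D = 148 × 250 = 37,000.
EOQ = √(2DS/H) = √(2 × 37,000 × 46.8 / 29.6) ≈ 342.05.
Cost at Q* = (D/Q*)S + (Q*/2)H = √(2DSH) ≈ $10,124.76.
Cost at Q = 830: (37,000/830)×46.8 + (830/2)×29.6 = $2,086.27 + $12,284.00 = $14,370.27.
Excess = $14,370.27 − $10,124.76 = $4,245.51.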